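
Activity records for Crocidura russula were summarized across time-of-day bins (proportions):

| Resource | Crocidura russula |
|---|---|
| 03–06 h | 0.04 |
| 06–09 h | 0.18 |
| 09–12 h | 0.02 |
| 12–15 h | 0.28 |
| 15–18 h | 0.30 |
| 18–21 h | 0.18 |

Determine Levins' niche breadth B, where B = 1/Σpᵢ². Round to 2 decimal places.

Σpᵢ² = 0.04² + 0.18² + 0.02² + 0.28² + 0.30² + 0.18² = 0.0016 + 0.0324 + 0.0004 + 0.0784 + 0.0900 + 0.0324 = 0.2352
B = 1 / 0.2352 = 4.2517

4.25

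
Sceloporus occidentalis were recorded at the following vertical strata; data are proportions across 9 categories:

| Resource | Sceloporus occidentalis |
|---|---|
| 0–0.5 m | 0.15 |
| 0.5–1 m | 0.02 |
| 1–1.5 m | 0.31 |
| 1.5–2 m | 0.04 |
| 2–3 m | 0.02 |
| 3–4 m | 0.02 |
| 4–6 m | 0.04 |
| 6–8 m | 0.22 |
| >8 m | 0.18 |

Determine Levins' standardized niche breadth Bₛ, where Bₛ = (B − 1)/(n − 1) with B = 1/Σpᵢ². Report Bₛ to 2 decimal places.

0.49

Σpᵢ² = 0.15² + 0.02² + 0.31² + 0.04² + 0.02² + 0.02² + 0.04² + 0.22² + 0.18² = 0.0225 + 0.0004 + 0.0961 + 0.0016 + 0.0004 + 0.0004 + 0.0016 + 0.0484 + 0.0324 = 0.2038
B = 1 / 0.2038 = 4.9068
Bₛ = (B − 1)/(n − 1) = (4.9068 − 1)/(9 − 1) = 3.9068/8 = 0.4884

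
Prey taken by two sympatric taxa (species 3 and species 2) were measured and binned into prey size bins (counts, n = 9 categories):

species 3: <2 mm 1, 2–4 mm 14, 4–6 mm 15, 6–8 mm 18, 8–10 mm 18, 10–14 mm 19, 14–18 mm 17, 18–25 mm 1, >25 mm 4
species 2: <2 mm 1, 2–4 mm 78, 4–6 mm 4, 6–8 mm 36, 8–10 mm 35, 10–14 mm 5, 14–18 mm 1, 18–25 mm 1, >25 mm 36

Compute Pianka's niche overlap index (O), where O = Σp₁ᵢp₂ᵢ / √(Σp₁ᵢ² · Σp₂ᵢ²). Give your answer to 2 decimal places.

Proportions for species 3 (n=107): 1/107=0.0093, 14/107=0.1308, 15/107=0.1402, 18/107=0.1682, 18/107=0.1682, 19/107=0.1776, 17/107=0.1589, 1/107=0.0093, 4/107=0.0374
Proportions for species 2 (n=197): 1/197=0.0051, 78/197=0.3959, 4/197=0.0203, 36/197=0.1827, 35/197=0.1777, 5/197=0.0254, 1/197=0.0051, 1/197=0.0051, 36/197=0.1827
Σ p₁ᵢp₂ᵢ = 0.000047 + 0.051784 + 0.002846 + 0.030730 + 0.029889 + 0.004511 + 0.000810 + 0.000047 + 0.006833 = 0.127497
Σp_1ᵢ² = 0.0093² + 0.1308² + 0.1402² + 0.1682² + 0.1682² + 0.1776² + 0.1589² + 0.0093² + 0.0374² = 0.000086 + 0.017109 + 0.019656 + 0.028291 + 0.028291 + 0.031542 + 0.025249 + 0.000086 + 0.001399 = 0.151709
Σp_2ᵢ² = 0.0051² + 0.3959² + 0.0203² + 0.1827² + 0.1777² + 0.0254² + 0.0051² + 0.0051² + 0.1827² = 0.000026 + 0.156737 + 0.000412 + 0.033379 + 0.031577 + 0.000645 + 0.000026 + 0.000026 + 0.033379 = 0.256207
O = 0.127497 / √(0.151709 × 0.256207) = 0.127497 / 0.1971520 = 0.6467

0.65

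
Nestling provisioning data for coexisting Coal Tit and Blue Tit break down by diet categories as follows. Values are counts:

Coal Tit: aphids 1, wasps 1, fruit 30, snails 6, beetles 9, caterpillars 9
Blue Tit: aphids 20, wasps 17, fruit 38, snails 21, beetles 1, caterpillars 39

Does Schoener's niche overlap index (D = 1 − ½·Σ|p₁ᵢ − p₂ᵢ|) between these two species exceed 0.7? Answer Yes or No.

Proportions for Coal Tit (n=56): 1/56=0.0179, 1/56=0.0179, 30/56=0.5357, 6/56=0.1071, 9/56=0.1607, 9/56=0.1607
Proportions for Blue Tit (n=136): 20/136=0.1471, 17/136=0.1250, 38/136=0.2794, 21/136=0.1544, 1/136=0.0074, 39/136=0.2868
Σ|p₁ᵢ − p₂ᵢ| = 0.1292 + 0.1071 + 0.2563 + 0.0473 + 0.1533 + 0.1261 = 0.8193
D = 1 − ½ × 0.8193 = 1 − 0.40965 = 0.59035
D = 0.59035 < 0.7 → No.

No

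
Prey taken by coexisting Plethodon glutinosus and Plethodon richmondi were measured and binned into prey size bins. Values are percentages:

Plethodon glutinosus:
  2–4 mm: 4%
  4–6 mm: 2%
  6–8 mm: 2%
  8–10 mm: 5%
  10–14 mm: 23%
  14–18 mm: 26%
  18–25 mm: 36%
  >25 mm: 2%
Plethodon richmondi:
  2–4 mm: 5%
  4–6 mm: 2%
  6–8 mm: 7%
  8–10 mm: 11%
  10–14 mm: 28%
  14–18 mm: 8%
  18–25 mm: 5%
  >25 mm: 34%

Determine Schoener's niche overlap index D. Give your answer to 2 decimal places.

Convert percentages to proportions (divide by 100).
Σ|p₁ᵢ − p₂ᵢ| = 0.01 + 0.00 + 0.05 + 0.06 + 0.05 + 0.18 + 0.31 + 0.32 = 0.98
D = 1 − ½ × 0.98 = 1 − 0.490 = 0.5100

0.51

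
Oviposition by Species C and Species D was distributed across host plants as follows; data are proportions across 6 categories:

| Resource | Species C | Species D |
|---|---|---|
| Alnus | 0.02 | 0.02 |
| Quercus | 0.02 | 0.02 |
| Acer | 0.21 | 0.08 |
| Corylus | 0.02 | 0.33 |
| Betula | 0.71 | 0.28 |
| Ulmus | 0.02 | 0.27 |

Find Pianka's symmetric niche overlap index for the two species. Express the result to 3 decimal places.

0.596

Σ p₁ᵢp₂ᵢ = 0.0004 + 0.0004 + 0.0168 + 0.0066 + 0.1988 + 0.0054 = 0.2284
Σp_1ᵢ² = 0.02² + 0.02² + 0.21² + 0.02² + 0.71² + 0.02² = 0.0004 + 0.0004 + 0.0441 + 0.0004 + 0.5041 + 0.0004 = 0.5498
Σp_2ᵢ² = 0.02² + 0.02² + 0.08² + 0.33² + 0.28² + 0.27² = 0.0004 + 0.0004 + 0.0064 + 0.1089 + 0.0784 + 0.0729 = 0.2674
O = 0.2284 / √(0.5498 × 0.2674) = 0.2284 / 0.383427 = 0.59568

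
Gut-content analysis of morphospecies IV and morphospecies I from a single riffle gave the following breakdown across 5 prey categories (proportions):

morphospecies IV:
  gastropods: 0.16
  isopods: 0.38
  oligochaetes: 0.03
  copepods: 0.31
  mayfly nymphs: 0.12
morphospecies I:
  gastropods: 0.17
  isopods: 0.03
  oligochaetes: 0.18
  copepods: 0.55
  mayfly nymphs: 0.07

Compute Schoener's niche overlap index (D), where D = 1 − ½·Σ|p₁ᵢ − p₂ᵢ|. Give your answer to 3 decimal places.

Σ|p₁ᵢ − p₂ᵢ| = 0.01 + 0.35 + 0.15 + 0.24 + 0.05 = 0.80
D = 1 − ½ × 0.80 = 1 − 0.400 = 0.60000

0.600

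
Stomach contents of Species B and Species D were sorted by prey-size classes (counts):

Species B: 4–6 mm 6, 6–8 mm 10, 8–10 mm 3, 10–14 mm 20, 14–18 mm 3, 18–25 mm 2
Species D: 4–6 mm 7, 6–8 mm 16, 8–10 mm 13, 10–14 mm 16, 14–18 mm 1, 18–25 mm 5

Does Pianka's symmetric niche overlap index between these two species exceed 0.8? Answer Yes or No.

Proportions for Species B (n=44): 6/44=0.1364, 10/44=0.2273, 3/44=0.0682, 20/44=0.4545, 3/44=0.0682, 2/44=0.0455
Proportions for Species D (n=58): 7/58=0.1207, 16/58=0.2759, 13/58=0.2241, 16/58=0.2759, 1/58=0.0172, 5/58=0.0862
Σ p₁ᵢp₂ᵢ = 0.016463 + 0.062712 + 0.015284 + 0.125397 + 0.001173 + 0.003922 = 0.224951
Σp_1ᵢ² = 0.1364² + 0.2273² + 0.0682² + 0.4545² + 0.0682² + 0.0455² = 0.018605 + 0.051665 + 0.004651 + 0.206570 + 0.004651 + 0.002070 = 0.288212
Σp_2ᵢ² = 0.1207² + 0.2759² + 0.2241² + 0.2759² + 0.0172² + 0.0862² = 0.014568 + 0.076121 + 0.050221 + 0.076121 + 0.000296 + 0.007430 = 0.224757
O = 0.224951 / √(0.288212 × 0.224757) = 0.224951 / 0.2545146 = 0.8838
O = 0.8838 > 0.8 → Yes.

Yes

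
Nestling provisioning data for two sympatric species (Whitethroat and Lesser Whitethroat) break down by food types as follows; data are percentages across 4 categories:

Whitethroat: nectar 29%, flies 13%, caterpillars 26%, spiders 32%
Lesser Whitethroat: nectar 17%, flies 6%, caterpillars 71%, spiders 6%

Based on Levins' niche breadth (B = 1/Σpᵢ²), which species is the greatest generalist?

Convert percentages to proportions (divide by 100).
Σp_Whitᵢ² = 0.29² + 0.13² + 0.26² + 0.32² = 0.0841 + 0.0169 + 0.0676 + 0.1024 = 0.2710
B_Whit = 1 / 0.2710 = 3.6900
Σp_Lessᵢ² = 0.17² + 0.06² + 0.71² + 0.06² = 0.0289 + 0.0036 + 0.5041 + 0.0036 = 0.5402
B_Less = 1 / 0.5402 = 1.8512
Highest B → broadest niche (most generalist): Whitethroat (B = 3.69).

Whitethroat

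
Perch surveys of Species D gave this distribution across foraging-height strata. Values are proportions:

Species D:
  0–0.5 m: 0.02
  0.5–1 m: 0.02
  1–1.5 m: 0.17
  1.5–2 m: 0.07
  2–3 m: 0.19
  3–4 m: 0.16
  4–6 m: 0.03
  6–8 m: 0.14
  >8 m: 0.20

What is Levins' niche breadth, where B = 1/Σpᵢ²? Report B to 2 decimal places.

Σpᵢ² = 0.02² + 0.02² + 0.17² + 0.07² + 0.19² + 0.16² + 0.03² + 0.14² + 0.20² = 0.0004 + 0.0004 + 0.0289 + 0.0049 + 0.0361 + 0.0256 + 0.0009 + 0.0196 + 0.0400 = 0.1568
B = 1 / 0.1568 = 6.3776

6.38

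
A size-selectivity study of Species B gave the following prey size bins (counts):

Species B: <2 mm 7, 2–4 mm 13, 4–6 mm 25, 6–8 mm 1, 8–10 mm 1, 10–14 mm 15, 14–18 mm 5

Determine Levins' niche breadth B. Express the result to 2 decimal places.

4.10

Proportions for Species B (n=67): 7/67=0.1045, 13/67=0.1940, 25/67=0.3731, 1/67=0.0149, 1/67=0.0149, 15/67=0.2239, 5/67=0.0746
Σpᵢ² = 0.1045² + 0.1940² + 0.3731² + 0.0149² + 0.0149² + 0.2239² + 0.0746² = 0.010920 + 0.037636 + 0.139204 + 0.000222 + 0.000222 + 0.050131 + 0.005565 = 0.243900
B = 1 / 0.243900 = 4.1000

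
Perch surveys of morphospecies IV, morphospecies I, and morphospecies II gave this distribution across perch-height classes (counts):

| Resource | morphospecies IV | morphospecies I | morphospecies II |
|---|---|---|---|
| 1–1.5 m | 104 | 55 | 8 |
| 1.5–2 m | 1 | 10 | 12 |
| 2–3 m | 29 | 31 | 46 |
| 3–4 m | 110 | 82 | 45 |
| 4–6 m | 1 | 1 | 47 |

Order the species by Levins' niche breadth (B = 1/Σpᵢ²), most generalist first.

Proportions for morphospecies IV (n=245): 104/245=0.4245, 1/245=0.0041, 29/245=0.1184, 110/245=0.4490, 1/245=0.0041
Proportions for morphospecies I (n=179): 55/179=0.3073, 10/179=0.0559, 31/179=0.1732, 82/179=0.4581, 1/179=0.0056
Proportions for morphospecies II (n=158): 8/158=0.0506, 12/158=0.0759, 46/158=0.2911, 45/158=0.2848, 47/158=0.2975
Σp_IVᵢ² = 0.4245² + 0.0041² + 0.1184² + 0.4490² + 0.0041² = 0.180200 + 0.000017 + 0.014019 + 0.201601 + 0.000017 = 0.395854
B_IV = 1 / 0.395854 = 2.5262
Σp_Iᵢ² = 0.3073² + 0.0559² + 0.1732² + 0.4581² + 0.0056² = 0.094433 + 0.003125 + 0.029998 + 0.209856 + 0.000031 = 0.337443
B_I = 1 / 0.337443 = 2.9635
Σp_IIᵢ² = 0.0506² + 0.0759² + 0.2911² + 0.2848² + 0.2975² = 0.002560 + 0.005761 + 0.084739 + 0.081111 + 0.088506 = 0.262677
B_II = 1 / 0.262677 = 3.8070
Ranking by B (broadest → narrowest): morphospecies II (3.81) > morphospecies I (2.96) > morphospecies IV (2.53)

morphospecies II > morphospecies I > morphospecies IV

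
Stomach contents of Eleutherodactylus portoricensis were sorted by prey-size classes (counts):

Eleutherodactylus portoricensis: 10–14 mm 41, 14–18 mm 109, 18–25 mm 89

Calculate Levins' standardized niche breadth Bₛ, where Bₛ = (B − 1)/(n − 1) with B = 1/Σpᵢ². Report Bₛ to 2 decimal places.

Proportions for Eleutherodactylus portoricensis (n=239): 41/239=0.1715, 109/239=0.4561, 89/239=0.3724
Σpᵢ² = 0.1715² + 0.4561² + 0.3724² = 0.029412 + 0.208027 + 0.138682 = 0.376121
B = 1 / 0.376121 = 2.6587
Bₛ = (B − 1)/(n − 1) = (2.6587 − 1)/(3 − 1) = 1.6587/2 = 0.8294

0.83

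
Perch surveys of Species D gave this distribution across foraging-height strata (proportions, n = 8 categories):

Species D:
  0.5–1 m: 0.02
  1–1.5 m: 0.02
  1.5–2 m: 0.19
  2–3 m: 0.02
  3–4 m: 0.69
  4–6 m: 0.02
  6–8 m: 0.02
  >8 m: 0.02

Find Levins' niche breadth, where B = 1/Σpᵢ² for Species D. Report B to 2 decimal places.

1.94

Σpᵢ² = 0.02² + 0.02² + 0.19² + 0.02² + 0.69² + 0.02² + 0.02² + 0.02² = 0.0004 + 0.0004 + 0.0361 + 0.0004 + 0.4761 + 0.0004 + 0.0004 + 0.0004 = 0.5146
B = 1 / 0.5146 = 1.9433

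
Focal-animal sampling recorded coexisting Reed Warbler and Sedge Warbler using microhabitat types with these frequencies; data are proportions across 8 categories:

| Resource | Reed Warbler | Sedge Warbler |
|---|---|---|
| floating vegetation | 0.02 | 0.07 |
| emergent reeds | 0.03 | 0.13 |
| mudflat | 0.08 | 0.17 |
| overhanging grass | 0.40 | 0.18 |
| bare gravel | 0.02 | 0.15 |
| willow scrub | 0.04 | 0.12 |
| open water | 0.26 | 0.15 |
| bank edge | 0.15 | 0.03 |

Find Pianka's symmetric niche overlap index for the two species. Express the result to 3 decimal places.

0.737

Σ p₁ᵢp₂ᵢ = 0.0014 + 0.0039 + 0.0136 + 0.0720 + 0.0030 + 0.0048 + 0.0390 + 0.0045 = 0.1422
Σp_1ᵢ² = 0.02² + 0.03² + 0.08² + 0.40² + 0.02² + 0.04² + 0.26² + 0.15² = 0.0004 + 0.0009 + 0.0064 + 0.1600 + 0.0004 + 0.0016 + 0.0676 + 0.0225 = 0.2598
Σp_2ᵢ² = 0.07² + 0.13² + 0.17² + 0.18² + 0.15² + 0.12² + 0.15² + 0.03² = 0.0049 + 0.0169 + 0.0289 + 0.0324 + 0.0225 + 0.0144 + 0.0225 + 0.0009 = 0.1434
O = 0.1422 / √(0.2598 × 0.1434) = 0.1422 / 0.193016 = 0.73673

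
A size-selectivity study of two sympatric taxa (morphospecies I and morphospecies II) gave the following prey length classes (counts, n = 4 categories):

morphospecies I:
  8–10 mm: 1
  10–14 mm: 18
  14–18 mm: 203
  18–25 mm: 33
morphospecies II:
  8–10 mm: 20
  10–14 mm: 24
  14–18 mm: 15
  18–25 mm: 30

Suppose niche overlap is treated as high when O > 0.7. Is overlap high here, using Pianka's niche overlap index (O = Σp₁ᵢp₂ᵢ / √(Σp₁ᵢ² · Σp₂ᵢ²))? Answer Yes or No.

No

Proportions for morphospecies I (n=255): 1/255=0.0039, 18/255=0.0706, 203/255=0.7961, 33/255=0.1294
Proportions for morphospecies II (n=89): 20/89=0.2247, 24/89=0.2697, 15/89=0.1685, 30/89=0.3371
Σ p₁ᵢp₂ᵢ = 0.000876 + 0.019041 + 0.134143 + 0.043621 = 0.197681
Σp_1ᵢ² = 0.0039² + 0.0706² + 0.7961² + 0.1294² = 0.000015 + 0.004984 + 0.633775 + 0.016744 = 0.655518
Σp_2ᵢ² = 0.2247² + 0.2697² + 0.1685² + 0.3371² = 0.050490 + 0.072738 + 0.028392 + 0.113636 = 0.265256
O = 0.197681 / √(0.655518 × 0.265256) = 0.197681 / 0.4169893 = 0.4741
O = 0.4741 < 0.7 → No.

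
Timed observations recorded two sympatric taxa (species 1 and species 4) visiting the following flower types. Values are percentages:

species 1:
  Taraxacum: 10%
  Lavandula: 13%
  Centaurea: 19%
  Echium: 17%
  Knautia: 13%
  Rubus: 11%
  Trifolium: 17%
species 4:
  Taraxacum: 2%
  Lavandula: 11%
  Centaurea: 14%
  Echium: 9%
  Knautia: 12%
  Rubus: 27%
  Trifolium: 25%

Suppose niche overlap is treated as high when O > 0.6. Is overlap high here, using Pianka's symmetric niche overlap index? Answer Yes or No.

Convert percentages to proportions (divide by 100).
Σ p₁ᵢp₂ᵢ = 0.0020 + 0.0143 + 0.0266 + 0.0153 + 0.0156 + 0.0297 + 0.0425 = 0.1460
Σp_1ᵢ² = 0.10² + 0.13² + 0.19² + 0.17² + 0.13² + 0.11² + 0.17² = 0.0100 + 0.0169 + 0.0361 + 0.0289 + 0.0169 + 0.0121 + 0.0289 = 0.1498
Σp_2ᵢ² = 0.02² + 0.11² + 0.14² + 0.09² + 0.12² + 0.27² + 0.25² = 0.0004 + 0.0121 + 0.0196 + 0.0081 + 0.0144 + 0.0729 + 0.0625 = 0.1900
O = 0.1460 / √(0.1498 × 0.1900) = 0.1460 / 0.16871 = 0.8654
O = 0.8654 > 0.6 → Yes.

Yes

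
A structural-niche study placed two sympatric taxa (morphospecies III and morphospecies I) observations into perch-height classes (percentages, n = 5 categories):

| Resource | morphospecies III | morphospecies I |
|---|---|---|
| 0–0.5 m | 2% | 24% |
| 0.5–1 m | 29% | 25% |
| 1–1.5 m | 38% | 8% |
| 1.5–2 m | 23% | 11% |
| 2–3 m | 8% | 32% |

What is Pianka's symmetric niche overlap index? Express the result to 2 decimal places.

Convert percentages to proportions (divide by 100).
Σ p₁ᵢp₂ᵢ = 0.0048 + 0.0725 + 0.0304 + 0.0253 + 0.0256 = 0.1586
Σp_1ᵢ² = 0.02² + 0.29² + 0.38² + 0.23² + 0.08² = 0.0004 + 0.0841 + 0.1444 + 0.0529 + 0.0064 = 0.2882
Σp_2ᵢ² = 0.24² + 0.25² + 0.08² + 0.11² + 0.32² = 0.0576 + 0.0625 + 0.0064 + 0.0121 + 0.1024 = 0.2410
O = 0.1586 / √(0.2882 × 0.2410) = 0.1586 / 0.26355 = 0.6018

0.60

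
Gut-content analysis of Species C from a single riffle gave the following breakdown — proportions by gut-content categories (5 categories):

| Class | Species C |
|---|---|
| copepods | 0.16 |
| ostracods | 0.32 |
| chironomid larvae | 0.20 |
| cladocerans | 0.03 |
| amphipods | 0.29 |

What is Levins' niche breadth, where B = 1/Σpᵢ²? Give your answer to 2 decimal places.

Σpᵢ² = 0.16² + 0.32² + 0.20² + 0.03² + 0.29² = 0.0256 + 0.1024 + 0.0400 + 0.0009 + 0.0841 = 0.2530
B = 1 / 0.2530 = 3.9526

3.95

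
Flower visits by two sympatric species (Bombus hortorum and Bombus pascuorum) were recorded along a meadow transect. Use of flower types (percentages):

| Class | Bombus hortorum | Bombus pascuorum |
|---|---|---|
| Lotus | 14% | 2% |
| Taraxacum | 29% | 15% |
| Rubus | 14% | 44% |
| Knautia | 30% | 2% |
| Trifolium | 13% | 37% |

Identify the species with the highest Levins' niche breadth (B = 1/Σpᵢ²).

Bombus hortorum

Convert percentages to proportions (divide by 100).
Σp_hortᵢ² = 0.14² + 0.29² + 0.14² + 0.30² + 0.13² = 0.0196 + 0.0841 + 0.0196 + 0.0900 + 0.0169 = 0.2302
B_hort = 1 / 0.2302 = 4.3440
Σp_pascᵢ² = 0.02² + 0.15² + 0.44² + 0.02² + 0.37² = 0.0004 + 0.0225 + 0.1936 + 0.0004 + 0.1369 = 0.3538
B_pasc = 1 / 0.3538 = 2.8265
Highest B → broadest niche (most generalist): Bombus hortorum (B = 4.34).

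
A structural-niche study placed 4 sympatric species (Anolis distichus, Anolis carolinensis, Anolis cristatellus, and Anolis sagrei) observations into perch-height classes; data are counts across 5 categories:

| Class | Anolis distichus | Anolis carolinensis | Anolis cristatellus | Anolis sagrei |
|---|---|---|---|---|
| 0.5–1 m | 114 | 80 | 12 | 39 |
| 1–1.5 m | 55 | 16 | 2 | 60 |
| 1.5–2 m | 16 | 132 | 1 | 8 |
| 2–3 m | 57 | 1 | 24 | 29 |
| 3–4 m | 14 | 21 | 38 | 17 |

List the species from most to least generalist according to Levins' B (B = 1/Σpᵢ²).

Proportions for Anolis distichus (n=256): 114/256=0.4453, 55/256=0.2148, 16/256=0.0625, 57/256=0.2227, 14/256=0.0547
Proportions for Anolis carolinensis (n=250): 80/250=0.3200, 16/250=0.0640, 132/250=0.5280, 1/250=0.0040, 21/250=0.0840
Proportions for Anolis cristatellus (n=77): 12/77=0.1558, 2/77=0.0260, 1/77=0.0130, 24/77=0.3117, 38/77=0.4935
Proportions for Anolis sagrei (n=153): 39/153=0.2549, 60/153=0.3922, 8/153=0.0523, 29/153=0.1895, 17/153=0.1111
Σp_distᵢ² = 0.4453² + 0.2148² + 0.0625² + 0.2227² + 0.0547² = 0.198292 + 0.046139 + 0.003906 + 0.049595 + 0.002992 = 0.300924
B_dist = 1 / 0.300924 = 3.3231
Σp_caroᵢ² = 0.3200² + 0.0640² + 0.5280² + 0.0040² + 0.0840² = 0.102400 + 0.004096 + 0.278784 + 0.000016 + 0.007056 = 0.392352
B_caro = 1 / 0.392352 = 2.5487
Σp_crisᵢ² = 0.1558² + 0.0260² + 0.0130² + 0.3117² + 0.4935² = 0.024274 + 0.000676 + 0.000169 + 0.097157 + 0.243542 = 0.365818
B_cris = 1 / 0.365818 = 2.7336
Σp_sagrᵢ² = 0.2549² + 0.3922² + 0.0523² + 0.1895² + 0.1111² = 0.064974 + 0.153821 + 0.002735 + 0.035910 + 0.012343 = 0.269783
B_sagr = 1 / 0.269783 = 3.7067
Ranking by B (broadest → narrowest): Anolis sagrei (3.71) > Anolis distichus (3.32) > Anolis cristatellus (2.73) > Anolis carolinensis (2.55)

Anolis sagrei > Anolis distichus > Anolis cristatellus > Anolis carolinensis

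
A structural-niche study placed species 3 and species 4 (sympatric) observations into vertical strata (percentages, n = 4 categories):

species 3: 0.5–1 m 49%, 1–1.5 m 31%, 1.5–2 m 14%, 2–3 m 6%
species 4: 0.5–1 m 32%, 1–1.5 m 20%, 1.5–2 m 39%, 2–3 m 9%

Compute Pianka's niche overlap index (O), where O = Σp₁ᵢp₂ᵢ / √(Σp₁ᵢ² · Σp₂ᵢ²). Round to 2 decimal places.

Convert percentages to proportions (divide by 100).
Σ p₁ᵢp₂ᵢ = 0.1568 + 0.0620 + 0.0546 + 0.0054 = 0.2788
Σp_1ᵢ² = 0.49² + 0.31² + 0.14² + 0.06² = 0.2401 + 0.0961 + 0.0196 + 0.0036 = 0.3594
Σp_2ᵢ² = 0.32² + 0.20² + 0.39² + 0.09² = 0.1024 + 0.0400 + 0.1521 + 0.0081 = 0.3026
O = 0.2788 / √(0.3594 × 0.3026) = 0.2788 / 0.32978 = 0.8454

0.85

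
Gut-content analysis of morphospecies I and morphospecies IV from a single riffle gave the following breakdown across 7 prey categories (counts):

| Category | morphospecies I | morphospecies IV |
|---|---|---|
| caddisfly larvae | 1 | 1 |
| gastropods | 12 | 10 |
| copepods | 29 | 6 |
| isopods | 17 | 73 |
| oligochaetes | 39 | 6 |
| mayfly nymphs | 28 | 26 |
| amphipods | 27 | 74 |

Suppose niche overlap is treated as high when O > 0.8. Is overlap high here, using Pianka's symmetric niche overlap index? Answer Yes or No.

No

Proportions for morphospecies I (n=153): 1/153=0.0065, 12/153=0.0784, 29/153=0.1895, 17/153=0.1111, 39/153=0.2549, 28/153=0.1830, 27/153=0.1765
Proportions for morphospecies IV (n=196): 1/196=0.0051, 10/196=0.0510, 6/196=0.0306, 73/196=0.3724, 6/196=0.0306, 26/196=0.1327, 74/196=0.3776
Σ p₁ᵢp₂ᵢ = 0.000033 + 0.003998 + 0.005799 + 0.041374 + 0.007800 + 0.024284 + 0.066646 = 0.149934
Σp_1ᵢ² = 0.0065² + 0.0784² + 0.1895² + 0.1111² + 0.2549² + 0.1830² + 0.1765² = 0.000042 + 0.006147 + 0.035910 + 0.012343 + 0.064974 + 0.033489 + 0.031152 = 0.184057
Σp_2ᵢ² = 0.0051² + 0.0510² + 0.0306² + 0.3724² + 0.0306² + 0.1327² + 0.3776² = 0.000026 + 0.002601 + 0.000936 + 0.138682 + 0.000936 + 0.017609 + 0.142582 = 0.303372
O = 0.149934 / √(0.184057 × 0.303372) = 0.149934 / 0.2363001 = 0.6345
O = 0.6345 < 0.8 → No.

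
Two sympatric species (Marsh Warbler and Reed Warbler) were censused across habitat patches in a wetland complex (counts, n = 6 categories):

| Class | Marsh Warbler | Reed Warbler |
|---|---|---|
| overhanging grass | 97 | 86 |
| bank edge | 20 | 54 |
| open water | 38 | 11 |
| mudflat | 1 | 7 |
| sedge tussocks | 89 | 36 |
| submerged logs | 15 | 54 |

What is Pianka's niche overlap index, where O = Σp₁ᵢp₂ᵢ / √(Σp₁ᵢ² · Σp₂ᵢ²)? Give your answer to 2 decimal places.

0.82

Proportions for Marsh Warbler (n=260): 97/260=0.3731, 20/260=0.0769, 38/260=0.1462, 1/260=0.0038, 89/260=0.3423, 15/260=0.0577
Proportions for Reed Warbler (n=248): 86/248=0.3468, 54/248=0.2177, 11/248=0.0444, 7/248=0.0282, 36/248=0.1452, 54/248=0.2177
Σ p₁ᵢp₂ᵢ = 0.129391 + 0.016741 + 0.006491 + 0.000107 + 0.049702 + 0.012561 = 0.214993
Σp_1ᵢ² = 0.3731² + 0.0769² + 0.1462² + 0.0038² + 0.3423² + 0.0577² = 0.139204 + 0.005914 + 0.021374 + 0.000014 + 0.117169 + 0.003329 = 0.287004
Σp_2ᵢ² = 0.3468² + 0.2177² + 0.0444² + 0.0282² + 0.1452² + 0.2177² = 0.120270 + 0.047393 + 0.001971 + 0.000795 + 0.021083 + 0.047393 = 0.238905
O = 0.214993 / √(0.287004 × 0.238905) = 0.214993 / 0.2618524 = 0.8210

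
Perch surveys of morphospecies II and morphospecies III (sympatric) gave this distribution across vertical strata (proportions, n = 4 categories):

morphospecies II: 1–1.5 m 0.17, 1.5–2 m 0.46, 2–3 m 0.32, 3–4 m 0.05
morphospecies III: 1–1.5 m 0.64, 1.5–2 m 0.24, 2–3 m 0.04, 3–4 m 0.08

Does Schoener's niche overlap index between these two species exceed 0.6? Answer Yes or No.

Σ|p₁ᵢ − p₂ᵢ| = 0.47 + 0.22 + 0.28 + 0.03 = 1.00
D = 1 − ½ × 1.00 = 1 − 0.500 = 0.5000
D = 0.5000 < 0.6 → No.

No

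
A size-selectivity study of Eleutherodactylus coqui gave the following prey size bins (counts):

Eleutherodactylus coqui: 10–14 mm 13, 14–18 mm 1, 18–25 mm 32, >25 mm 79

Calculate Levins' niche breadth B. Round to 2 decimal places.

2.10

Proportions for Eleutherodactylus coqui (n=125): 13/125=0.1040, 1/125=0.0080, 32/125=0.2560, 79/125=0.6320
Σpᵢ² = 0.1040² + 0.0080² + 0.2560² + 0.6320² = 0.010816 + 0.000064 + 0.065536 + 0.399424 = 0.475840
B = 1 / 0.475840 = 2.1015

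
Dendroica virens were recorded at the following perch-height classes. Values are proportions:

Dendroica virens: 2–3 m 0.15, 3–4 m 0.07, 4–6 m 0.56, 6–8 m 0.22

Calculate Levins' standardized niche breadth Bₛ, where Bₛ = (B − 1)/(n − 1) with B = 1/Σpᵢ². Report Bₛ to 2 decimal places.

Σpᵢ² = 0.15² + 0.07² + 0.56² + 0.22² = 0.0225 + 0.0049 + 0.3136 + 0.0484 = 0.3894
B = 1 / 0.3894 = 2.5681
Bₛ = (B − 1)/(n − 1) = (2.5681 − 1)/(4 − 1) = 1.5681/3 = 0.5227

0.52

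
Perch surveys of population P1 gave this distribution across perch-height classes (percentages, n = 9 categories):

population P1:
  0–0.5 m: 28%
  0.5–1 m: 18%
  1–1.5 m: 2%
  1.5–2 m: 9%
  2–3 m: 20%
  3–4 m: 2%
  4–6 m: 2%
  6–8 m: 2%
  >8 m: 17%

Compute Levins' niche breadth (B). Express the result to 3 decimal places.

5.280

Convert percentages to proportions (divide by 100).
Σpᵢ² = 0.28² + 0.18² + 0.02² + 0.09² + 0.20² + 0.02² + 0.02² + 0.02² + 0.17² = 0.0784 + 0.0324 + 0.0004 + 0.0081 + 0.0400 + 0.0004 + 0.0004 + 0.0004 + 0.0289 = 0.1894
B = 1 / 0.1894 = 5.27983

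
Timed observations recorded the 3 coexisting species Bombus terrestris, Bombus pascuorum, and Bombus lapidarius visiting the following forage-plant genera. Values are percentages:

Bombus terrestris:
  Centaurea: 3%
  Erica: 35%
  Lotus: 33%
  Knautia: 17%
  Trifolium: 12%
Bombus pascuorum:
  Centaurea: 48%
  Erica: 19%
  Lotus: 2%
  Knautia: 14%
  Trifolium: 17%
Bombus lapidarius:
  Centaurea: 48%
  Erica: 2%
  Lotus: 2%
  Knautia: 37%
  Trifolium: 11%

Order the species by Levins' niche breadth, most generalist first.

Convert percentages to proportions (divide by 100).
Σp_terrᵢ² = 0.03² + 0.35² + 0.33² + 0.17² + 0.12² = 0.0009 + 0.1225 + 0.1089 + 0.0289 + 0.0144 = 0.2756
B_terr = 1 / 0.2756 = 3.6284
Σp_pascᵢ² = 0.48² + 0.19² + 0.02² + 0.14² + 0.17² = 0.2304 + 0.0361 + 0.0004 + 0.0196 + 0.0289 = 0.3154
B_pasc = 1 / 0.3154 = 3.1706
Σp_lapiᵢ² = 0.48² + 0.02² + 0.02² + 0.37² + 0.11² = 0.2304 + 0.0004 + 0.0004 + 0.1369 + 0.0121 = 0.3802
B_lapi = 1 / 0.3802 = 2.6302
Ranking by B (broadest → narrowest): Bombus terrestris (3.63) > Bombus pascuorum (3.17) > Bombus lapidarius (2.63)

Bombus terrestris > Bombus pascuorum > Bombus lapidarius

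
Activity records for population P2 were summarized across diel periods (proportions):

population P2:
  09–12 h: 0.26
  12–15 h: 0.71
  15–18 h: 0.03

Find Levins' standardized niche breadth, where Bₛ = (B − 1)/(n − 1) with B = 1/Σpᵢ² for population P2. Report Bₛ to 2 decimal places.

Σpᵢ² = 0.26² + 0.71² + 0.03² = 0.0676 + 0.5041 + 0.0009 = 0.5726
B = 1 / 0.5726 = 1.7464
Bₛ = (B − 1)/(n − 1) = (1.7464 − 1)/(3 − 1) = 0.7464/2 = 0.3732

0.37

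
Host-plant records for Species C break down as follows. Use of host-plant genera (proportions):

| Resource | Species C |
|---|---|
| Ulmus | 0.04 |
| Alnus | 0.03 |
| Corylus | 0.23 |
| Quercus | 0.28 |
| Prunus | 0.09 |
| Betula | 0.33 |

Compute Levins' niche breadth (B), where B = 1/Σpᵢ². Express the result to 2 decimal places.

Σpᵢ² = 0.04² + 0.03² + 0.23² + 0.28² + 0.09² + 0.33² = 0.0016 + 0.0009 + 0.0529 + 0.0784 + 0.0081 + 0.1089 = 0.2508
B = 1 / 0.2508 = 3.9872

3.99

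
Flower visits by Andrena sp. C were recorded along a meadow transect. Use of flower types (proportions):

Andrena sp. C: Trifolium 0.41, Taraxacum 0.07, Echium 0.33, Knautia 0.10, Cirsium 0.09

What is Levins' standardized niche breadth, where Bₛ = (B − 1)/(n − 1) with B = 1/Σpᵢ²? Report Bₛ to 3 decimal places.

Σpᵢ² = 0.41² + 0.07² + 0.33² + 0.10² + 0.09² = 0.1681 + 0.0049 + 0.1089 + 0.0100 + 0.0081 = 0.3000
B = 1 / 0.3000 = 3.33333
Bₛ = (B − 1)/(n − 1) = (3.33333 − 1)/(5 − 1) = 2.33333/4 = 0.58333

0.583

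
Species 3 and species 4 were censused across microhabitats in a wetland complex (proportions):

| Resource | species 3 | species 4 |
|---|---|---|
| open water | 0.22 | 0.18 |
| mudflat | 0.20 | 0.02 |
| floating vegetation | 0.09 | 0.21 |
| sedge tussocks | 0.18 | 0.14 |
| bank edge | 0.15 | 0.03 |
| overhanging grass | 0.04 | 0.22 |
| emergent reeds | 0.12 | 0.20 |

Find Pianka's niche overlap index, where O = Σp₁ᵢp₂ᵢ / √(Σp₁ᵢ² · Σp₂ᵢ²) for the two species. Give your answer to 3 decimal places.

0.709

Σ p₁ᵢp₂ᵢ = 0.0396 + 0.0040 + 0.0189 + 0.0252 + 0.0045 + 0.0088 + 0.0240 = 0.1250
Σp_1ᵢ² = 0.22² + 0.20² + 0.09² + 0.18² + 0.15² + 0.04² + 0.12² = 0.0484 + 0.0400 + 0.0081 + 0.0324 + 0.0225 + 0.0016 + 0.0144 = 0.1674
Σp_2ᵢ² = 0.18² + 0.02² + 0.21² + 0.14² + 0.03² + 0.22² + 0.20² = 0.0324 + 0.0004 + 0.0441 + 0.0196 + 0.0009 + 0.0484 + 0.0400 = 0.1858
O = 0.1250 / √(0.1674 × 0.1858) = 0.1250 / 0.176360 = 0.70878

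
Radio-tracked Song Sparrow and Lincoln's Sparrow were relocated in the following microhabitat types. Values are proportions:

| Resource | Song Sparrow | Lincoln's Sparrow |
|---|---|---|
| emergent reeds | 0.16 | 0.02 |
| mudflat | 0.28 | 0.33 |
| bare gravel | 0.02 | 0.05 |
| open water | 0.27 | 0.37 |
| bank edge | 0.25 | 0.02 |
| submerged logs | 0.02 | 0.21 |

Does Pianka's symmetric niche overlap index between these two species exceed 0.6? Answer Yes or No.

Yes

Σ p₁ᵢp₂ᵢ = 0.0032 + 0.0924 + 0.0010 + 0.0999 + 0.0050 + 0.0042 = 0.2057
Σp_1ᵢ² = 0.16² + 0.28² + 0.02² + 0.27² + 0.25² + 0.02² = 0.0256 + 0.0784 + 0.0004 + 0.0729 + 0.0625 + 0.0004 = 0.2402
Σp_2ᵢ² = 0.02² + 0.33² + 0.05² + 0.37² + 0.02² + 0.21² = 0.0004 + 0.1089 + 0.0025 + 0.1369 + 0.0004 + 0.0441 = 0.2932
O = 0.2057 / √(0.2402 × 0.2932) = 0.2057 / 0.26538 = 0.7751
O = 0.7751 > 0.6 → Yes.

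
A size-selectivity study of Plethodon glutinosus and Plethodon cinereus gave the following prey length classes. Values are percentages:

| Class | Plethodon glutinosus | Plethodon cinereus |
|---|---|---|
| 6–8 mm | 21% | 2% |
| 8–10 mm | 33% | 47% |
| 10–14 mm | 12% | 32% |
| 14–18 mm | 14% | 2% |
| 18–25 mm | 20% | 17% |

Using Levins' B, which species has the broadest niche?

Plethodon glutinosus

Convert percentages to proportions (divide by 100).
Σp_glutᵢ² = 0.21² + 0.33² + 0.12² + 0.14² + 0.20² = 0.0441 + 0.1089 + 0.0144 + 0.0196 + 0.0400 = 0.2270
B_glut = 1 / 0.2270 = 4.4053
Σp_cineᵢ² = 0.02² + 0.47² + 0.32² + 0.02² + 0.17² = 0.0004 + 0.2209 + 0.1024 + 0.0004 + 0.0289 = 0.3530
B_cine = 1 / 0.3530 = 2.8329
Highest B → broadest niche (most generalist): Plethodon glutinosus (B = 4.41).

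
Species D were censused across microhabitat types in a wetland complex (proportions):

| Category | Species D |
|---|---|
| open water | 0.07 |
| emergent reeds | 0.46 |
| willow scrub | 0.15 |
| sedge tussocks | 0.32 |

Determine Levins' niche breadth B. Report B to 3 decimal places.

Σpᵢ² = 0.07² + 0.46² + 0.15² + 0.32² = 0.0049 + 0.2116 + 0.0225 + 0.1024 = 0.3414
B = 1 / 0.3414 = 2.92912

2.929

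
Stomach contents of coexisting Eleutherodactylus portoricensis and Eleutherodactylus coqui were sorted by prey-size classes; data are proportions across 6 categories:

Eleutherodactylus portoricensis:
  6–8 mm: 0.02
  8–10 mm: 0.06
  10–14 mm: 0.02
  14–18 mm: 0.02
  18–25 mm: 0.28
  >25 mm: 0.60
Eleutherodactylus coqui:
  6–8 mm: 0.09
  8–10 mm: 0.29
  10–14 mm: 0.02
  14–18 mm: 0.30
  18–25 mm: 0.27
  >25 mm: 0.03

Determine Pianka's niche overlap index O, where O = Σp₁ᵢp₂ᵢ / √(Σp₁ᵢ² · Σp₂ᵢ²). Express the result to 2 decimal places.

0.35

Σ p₁ᵢp₂ᵢ = 0.0018 + 0.0174 + 0.0004 + 0.0060 + 0.0756 + 0.0180 = 0.1192
Σp_1ᵢ² = 0.02² + 0.06² + 0.02² + 0.02² + 0.28² + 0.60² = 0.0004 + 0.0036 + 0.0004 + 0.0004 + 0.0784 + 0.3600 = 0.4432
Σp_2ᵢ² = 0.09² + 0.29² + 0.02² + 0.30² + 0.27² + 0.03² = 0.0081 + 0.0841 + 0.0004 + 0.0900 + 0.0729 + 0.0009 = 0.2564
O = 0.1192 / √(0.4432 × 0.2564) = 0.1192 / 0.33710 = 0.3536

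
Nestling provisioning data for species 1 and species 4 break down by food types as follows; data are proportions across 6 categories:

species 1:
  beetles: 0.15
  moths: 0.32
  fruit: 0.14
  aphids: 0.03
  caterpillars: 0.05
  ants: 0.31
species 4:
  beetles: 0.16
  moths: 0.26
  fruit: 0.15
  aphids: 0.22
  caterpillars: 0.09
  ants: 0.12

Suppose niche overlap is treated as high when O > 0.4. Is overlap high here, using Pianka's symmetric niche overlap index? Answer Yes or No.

Σ p₁ᵢp₂ᵢ = 0.0240 + 0.0832 + 0.0210 + 0.0066 + 0.0045 + 0.0372 = 0.1765
Σp_1ᵢ² = 0.15² + 0.32² + 0.14² + 0.03² + 0.05² + 0.31² = 0.0225 + 0.1024 + 0.0196 + 0.0009 + 0.0025 + 0.0961 = 0.2440
Σp_2ᵢ² = 0.16² + 0.26² + 0.15² + 0.22² + 0.09² + 0.12² = 0.0256 + 0.0676 + 0.0225 + 0.0484 + 0.0081 + 0.0144 = 0.1866
O = 0.1765 / √(0.2440 × 0.1866) = 0.1765 / 0.21338 = 0.8272
O = 0.8272 > 0.4 → Yes.

Yes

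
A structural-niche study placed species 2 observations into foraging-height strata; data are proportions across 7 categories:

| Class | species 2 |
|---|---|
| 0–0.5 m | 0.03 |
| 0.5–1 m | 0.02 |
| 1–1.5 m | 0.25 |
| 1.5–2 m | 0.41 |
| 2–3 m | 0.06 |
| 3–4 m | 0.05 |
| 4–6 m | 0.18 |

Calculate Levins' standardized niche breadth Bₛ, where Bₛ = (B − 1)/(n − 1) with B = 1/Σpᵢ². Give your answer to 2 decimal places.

0.45

Σpᵢ² = 0.03² + 0.02² + 0.25² + 0.41² + 0.06² + 0.05² + 0.18² = 0.0009 + 0.0004 + 0.0625 + 0.1681 + 0.0036 + 0.0025 + 0.0324 = 0.2704
B = 1 / 0.2704 = 3.6982
Bₛ = (B − 1)/(n − 1) = (3.6982 − 1)/(7 − 1) = 2.6982/6 = 0.4497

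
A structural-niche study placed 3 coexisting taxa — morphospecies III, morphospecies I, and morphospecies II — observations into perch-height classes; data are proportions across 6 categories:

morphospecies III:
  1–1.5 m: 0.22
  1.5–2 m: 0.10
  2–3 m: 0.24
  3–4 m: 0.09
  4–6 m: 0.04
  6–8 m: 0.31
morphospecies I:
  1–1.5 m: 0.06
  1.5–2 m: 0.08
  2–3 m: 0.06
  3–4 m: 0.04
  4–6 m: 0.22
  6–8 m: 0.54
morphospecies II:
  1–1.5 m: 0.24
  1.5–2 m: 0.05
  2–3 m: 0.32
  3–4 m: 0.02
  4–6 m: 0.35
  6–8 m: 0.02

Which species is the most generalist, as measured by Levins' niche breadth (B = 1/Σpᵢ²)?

morphospecies III

Σp_IIIᵢ² = 0.22² + 0.10² + 0.24² + 0.09² + 0.04² + 0.31² = 0.0484 + 0.0100 + 0.0576 + 0.0081 + 0.0016 + 0.0961 = 0.2218
B_III = 1 / 0.2218 = 4.5086
Σp_Iᵢ² = 0.06² + 0.08² + 0.06² + 0.04² + 0.22² + 0.54² = 0.0036 + 0.0064 + 0.0036 + 0.0016 + 0.0484 + 0.2916 = 0.3552
B_I = 1 / 0.3552 = 2.8153
Σp_IIᵢ² = 0.24² + 0.05² + 0.32² + 0.02² + 0.35² + 0.02² = 0.0576 + 0.0025 + 0.1024 + 0.0004 + 0.1225 + 0.0004 = 0.2858
B_II = 1 / 0.2858 = 3.4990
Highest B → broadest niche (most generalist): morphospecies III (B = 4.51).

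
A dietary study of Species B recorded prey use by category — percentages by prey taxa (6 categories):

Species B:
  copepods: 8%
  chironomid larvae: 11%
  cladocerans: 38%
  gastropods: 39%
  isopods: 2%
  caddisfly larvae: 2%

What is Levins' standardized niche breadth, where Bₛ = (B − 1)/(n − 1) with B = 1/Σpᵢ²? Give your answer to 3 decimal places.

0.433

Convert percentages to proportions (divide by 100).
Σpᵢ² = 0.08² + 0.11² + 0.38² + 0.39² + 0.02² + 0.02² = 0.0064 + 0.0121 + 0.1444 + 0.1521 + 0.0004 + 0.0004 = 0.3158
B = 1 / 0.3158 = 3.16656
Bₛ = (B − 1)/(n − 1) = (3.16656 − 1)/(6 − 1) = 2.16656/5 = 0.43331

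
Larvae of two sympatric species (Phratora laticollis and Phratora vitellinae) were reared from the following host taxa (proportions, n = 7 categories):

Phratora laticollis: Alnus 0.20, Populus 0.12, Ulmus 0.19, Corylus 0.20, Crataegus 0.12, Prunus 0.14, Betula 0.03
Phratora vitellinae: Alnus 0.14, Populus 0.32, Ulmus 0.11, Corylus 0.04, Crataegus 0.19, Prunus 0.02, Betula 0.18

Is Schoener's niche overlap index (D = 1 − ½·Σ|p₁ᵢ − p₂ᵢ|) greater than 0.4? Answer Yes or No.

Σ|p₁ᵢ − p₂ᵢ| = 0.06 + 0.20 + 0.08 + 0.16 + 0.07 + 0.12 + 0.15 = 0.84
D = 1 − ½ × 0.84 = 1 − 0.420 = 0.5800
D = 0.5800 > 0.4 → Yes.

Yes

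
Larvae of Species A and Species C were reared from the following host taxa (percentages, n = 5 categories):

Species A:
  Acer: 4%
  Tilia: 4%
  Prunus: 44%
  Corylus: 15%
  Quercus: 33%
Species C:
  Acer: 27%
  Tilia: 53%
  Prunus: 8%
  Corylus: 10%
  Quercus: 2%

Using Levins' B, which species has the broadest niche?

Species A

Convert percentages to proportions (divide by 100).
Σp_Aᵢ² = 0.04² + 0.04² + 0.44² + 0.15² + 0.33² = 0.0016 + 0.0016 + 0.1936 + 0.0225 + 0.1089 = 0.3282
B_A = 1 / 0.3282 = 3.0469
Σp_Cᵢ² = 0.27² + 0.53² + 0.08² + 0.10² + 0.02² = 0.0729 + 0.2809 + 0.0064 + 0.0100 + 0.0004 = 0.3706
B_C = 1 / 0.3706 = 2.6983
Highest B → broadest niche (most generalist): Species A (B = 3.05).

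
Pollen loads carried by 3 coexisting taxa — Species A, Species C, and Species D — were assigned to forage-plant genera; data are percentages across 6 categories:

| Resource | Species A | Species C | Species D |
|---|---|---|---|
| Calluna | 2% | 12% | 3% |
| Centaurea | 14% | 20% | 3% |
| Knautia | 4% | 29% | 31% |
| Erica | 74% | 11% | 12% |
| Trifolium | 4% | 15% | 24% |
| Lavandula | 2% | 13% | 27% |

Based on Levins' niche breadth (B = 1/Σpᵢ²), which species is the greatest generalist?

Convert percentages to proportions (divide by 100).
Σp_Aᵢ² = 0.02² + 0.14² + 0.04² + 0.74² + 0.04² + 0.02² = 0.0004 + 0.0196 + 0.0016 + 0.5476 + 0.0016 + 0.0004 = 0.5712
B_A = 1 / 0.5712 = 1.7507
Σp_Cᵢ² = 0.12² + 0.20² + 0.29² + 0.11² + 0.15² + 0.13² = 0.0144 + 0.0400 + 0.0841 + 0.0121 + 0.0225 + 0.0169 = 0.1900
B_C = 1 / 0.1900 = 5.2632
Σp_Dᵢ² = 0.03² + 0.03² + 0.31² + 0.12² + 0.24² + 0.27² = 0.0009 + 0.0009 + 0.0961 + 0.0144 + 0.0576 + 0.0729 = 0.2428
B_D = 1 / 0.2428 = 4.1186
Highest B → broadest niche (most generalist): Species C (B = 5.26).

Species C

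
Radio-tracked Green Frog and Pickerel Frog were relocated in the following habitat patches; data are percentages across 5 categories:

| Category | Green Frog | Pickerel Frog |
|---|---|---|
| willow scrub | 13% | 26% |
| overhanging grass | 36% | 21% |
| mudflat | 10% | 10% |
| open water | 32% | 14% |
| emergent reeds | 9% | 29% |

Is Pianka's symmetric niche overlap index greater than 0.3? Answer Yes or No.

Convert percentages to proportions (divide by 100).
Σ p₁ᵢp₂ᵢ = 0.0338 + 0.0756 + 0.0100 + 0.0448 + 0.0261 = 0.1903
Σp_1ᵢ² = 0.13² + 0.36² + 0.10² + 0.32² + 0.09² = 0.0169 + 0.1296 + 0.0100 + 0.1024 + 0.0081 = 0.2670
Σp_2ᵢ² = 0.26² + 0.21² + 0.10² + 0.14² + 0.29² = 0.0676 + 0.0441 + 0.0100 + 0.0196 + 0.0841 = 0.2254
O = 0.1903 / √(0.2670 × 0.2254) = 0.1903 / 0.24532 = 0.7757
O = 0.7757 > 0.3 → Yes.

Yes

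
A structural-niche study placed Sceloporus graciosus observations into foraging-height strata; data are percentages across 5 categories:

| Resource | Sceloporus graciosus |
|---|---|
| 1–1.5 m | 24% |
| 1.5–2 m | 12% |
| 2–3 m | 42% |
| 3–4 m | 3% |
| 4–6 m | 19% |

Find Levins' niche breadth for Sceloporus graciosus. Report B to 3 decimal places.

Convert percentages to proportions (divide by 100).
Σpᵢ² = 0.24² + 0.12² + 0.42² + 0.03² + 0.19² = 0.0576 + 0.0144 + 0.1764 + 0.0009 + 0.0361 = 0.2854
B = 1 / 0.2854 = 3.50385

3.504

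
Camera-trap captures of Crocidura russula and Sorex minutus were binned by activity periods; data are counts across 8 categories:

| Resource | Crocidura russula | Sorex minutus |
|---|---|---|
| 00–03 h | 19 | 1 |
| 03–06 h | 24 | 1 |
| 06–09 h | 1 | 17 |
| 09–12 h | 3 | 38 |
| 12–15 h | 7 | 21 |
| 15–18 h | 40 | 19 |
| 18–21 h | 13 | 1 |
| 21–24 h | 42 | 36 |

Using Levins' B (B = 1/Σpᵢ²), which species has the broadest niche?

Proportions for Crocidura russula (n=149): 19/149=0.1275, 24/149=0.1611, 1/149=0.0067, 3/149=0.0201, 7/149=0.0470, 40/149=0.2685, 13/149=0.0872, 42/149=0.2819
Proportions for Sorex minutus (n=134): 1/134=0.0075, 1/134=0.0075, 17/134=0.1269, 38/134=0.2836, 21/134=0.1567, 19/134=0.1418, 1/134=0.0075, 36/134=0.2687
Σp_russᵢ² = 0.1275² + 0.1611² + 0.0067² + 0.0201² + 0.0470² + 0.2685² + 0.0872² + 0.2819² = 0.016256 + 0.025953 + 0.000045 + 0.000404 + 0.002209 + 0.072092 + 0.007604 + 0.079468 = 0.204031
B_russ = 1 / 0.204031 = 4.9012
Σp_minuᵢ² = 0.0075² + 0.0075² + 0.1269² + 0.2836² + 0.1567² + 0.1418² + 0.0075² + 0.2687² = 0.000056 + 0.000056 + 0.016104 + 0.080429 + 0.024555 + 0.020107 + 0.000056 + 0.072200 = 0.213563
B_minu = 1 / 0.213563 = 4.6825
Highest B → broadest niche (most generalist): Crocidura russula (B = 4.90).

Crocidura russula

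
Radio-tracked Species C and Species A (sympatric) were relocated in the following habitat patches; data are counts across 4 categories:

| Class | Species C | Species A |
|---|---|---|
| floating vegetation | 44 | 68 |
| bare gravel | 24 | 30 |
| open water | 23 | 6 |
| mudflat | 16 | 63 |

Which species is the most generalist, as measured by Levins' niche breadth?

Species C

Proportions for Species C (n=107): 44/107=0.4112, 24/107=0.2243, 23/107=0.2150, 16/107=0.1495
Proportions for Species A (n=167): 68/167=0.4072, 30/167=0.1796, 6/167=0.0359, 63/167=0.3772
Σp_Cᵢ² = 0.4112² + 0.2243² + 0.2150² + 0.1495² = 0.169085 + 0.050310 + 0.046225 + 0.022350 = 0.287970
B_C = 1 / 0.287970 = 3.4726
Σp_Aᵢ² = 0.4072² + 0.1796² + 0.0359² + 0.3772² = 0.165812 + 0.032256 + 0.001289 + 0.142280 = 0.341637
B_A = 1 / 0.341637 = 2.9271
Highest B → broadest niche (most generalist): Species C (B = 3.47).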